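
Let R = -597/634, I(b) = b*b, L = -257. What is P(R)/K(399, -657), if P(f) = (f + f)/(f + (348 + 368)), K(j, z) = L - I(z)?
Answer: 597/97901644691 ≈ 6.0980e-9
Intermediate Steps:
I(b) = b²
K(j, z) = -257 - z²
R = -597/634 (R = -597*1/634 = -597/634 ≈ -0.94164)
P(f) = 2*f/(716 + f) (P(f) = (2*f)/(f + 716) = (2*f)/(716 + f) = 2*f/(716 + f))
P(R)/K(399, -657) = (2*(-597/634)/(716 - 597/634))/(-257 - 1*(-657)²) = (2*(-597/634)/(453347/634))/(-257 - 1*431649) = (2*(-597/634)*(634/453347))/(-257 - 431649) = -1194/453347/(-431906) = -1194/453347*(-1/431906) = 597/97901644691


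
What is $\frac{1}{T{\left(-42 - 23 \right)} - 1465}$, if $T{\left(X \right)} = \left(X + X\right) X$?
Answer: $\frac{1}{6985} \approx 0.00014316$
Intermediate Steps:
$T{\left(X \right)} = 2 X^{2}$ ($T{\left(X \right)} = 2 X X = 2 X^{2}$)
$\frac{1}{T{\left(-42 - 23 \right)} - 1465} = \frac{1}{2 \left(-42 - 23\right)^{2} - 1465} = \frac{1}{2 \left(-65\right)^{2} - 1465} = \frac{1}{2 \cdot 4225 - 1465} = \frac{1}{8450 - 1465} = \frac{1}{6985}$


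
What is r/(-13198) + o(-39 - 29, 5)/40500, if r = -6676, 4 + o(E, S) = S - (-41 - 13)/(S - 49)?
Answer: 594825001/1175941800 ≈ 0.50583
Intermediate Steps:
o(E, S) = -4 + S + 54/(-49 + S) (o(E, S) = -4 + (S - (-41 - 13)/(S - 49)) = -4 + (S - (-54)/(-49 + S)) = -4 + (S + 54/(-49 + S)) = -4 + S + 54/(-49 + S))
r/(-13198) + o(-39 - 29, 5)/40500 = -6676/(-13198) + ((250 + 5**2 - 53*5)/(-49 + 5))/40500 = -6676*(-1/13198) + ((250 + 25 - 265)/(-44))*(1/40500) = 3338/6599 - 1/44*10*(1/40500) = 3338/6599 - 5/22*1/40500 = 3338/6599 - 1/178200 = 594825001/1175941800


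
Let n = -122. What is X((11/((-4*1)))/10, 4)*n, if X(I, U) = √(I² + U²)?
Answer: -1037*√89/20 ≈ -489.15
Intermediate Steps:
X((11/((-4*1)))/10, 4)*n = √(((11/((-4*1)))/10)² + 4²)*(-122) = √(((11/(-4))*(⅒))² + 16)*(-122) = √(((11*(-¼))*(⅒))² + 16)*(-122) = √((-11/4*⅒)² + 16)*(-122) = √((-11/40)² + 16)*(-122) = √(121/1600 + 16)*(-122) = √(25721/1600)*(-122) = (17*√89/40)*(-122) = -1037*√89/20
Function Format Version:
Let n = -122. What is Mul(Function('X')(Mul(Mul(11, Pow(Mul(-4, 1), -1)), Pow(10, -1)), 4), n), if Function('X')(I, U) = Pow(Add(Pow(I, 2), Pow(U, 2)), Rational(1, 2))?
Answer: Mul(Rational(-1037, 20), Pow(89, Rational(1, 2))) ≈ -489.15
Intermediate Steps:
Mul(Function('X')(Mul(Mul(11, Pow(Mul(-4, 1), -1)), Pow(10, -1)), 4), n) = Mul(Pow(Add(Pow(Mul(Mul(11, Pow(Mul(-4, 1), -1)), Pow(10, -1)), 2), Pow(4, 2)), Rational(1, 2)), -122) = Mul(Pow(Add(Pow(Mul(Mul(11, Pow(-4, -1)), Rational(1, 10)), 2), 16), Rational(1, 2)), -122) = Mul(Pow(Add(Pow(Mul(Mul(11, Rational(-1, 4)), Rational(1, 10)), 2), 16), Rational(1, 2)), -122) = Mul(Pow(Add(Pow(Mul(Rational(-11, 4), Rational(1, 10)), 2), 16), Rational(1, 2)), -122) = Mul(Pow(Add(Pow(Rational(-11, 40), 2), 16), Rational(1, 2)), -122) = Mul(Pow(Add(Rational(121, 1600), 16), Rational(1, 2)), -122) = Mul(Pow(Rational(25721, 1600), Rational(1, 2)), -122) = Mul(Mul(Rational(17, 40), Pow(89, Rational(1, 2))), -122) = Mul(Rational(-1037, 20), Pow(89, Rational(1, 2)))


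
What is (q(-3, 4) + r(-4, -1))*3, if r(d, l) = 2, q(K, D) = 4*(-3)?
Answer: -30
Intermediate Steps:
q(K, D) = -12
(q(-3, 4) + r(-4, -1))*3 = (-12 + 2)*3 = -10*3 = -30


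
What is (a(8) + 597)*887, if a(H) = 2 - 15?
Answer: 518008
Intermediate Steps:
a(H) = -13
(a(8) + 597)*887 = (-13 + 597)*887 = 584*887 = 518008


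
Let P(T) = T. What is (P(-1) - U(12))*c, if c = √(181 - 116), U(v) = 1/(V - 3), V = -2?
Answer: -4*√65/5 ≈ -6.4498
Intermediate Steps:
U(v) = -⅕ (U(v) = 1/(-2 - 3) = 1/(-5) = -⅕)
c = √65 ≈ 8.0623
(P(-1) - U(12))*c = (-1 - 1*(-⅕))*√65 = (-1 + ⅕)*√65 = -4*√65/5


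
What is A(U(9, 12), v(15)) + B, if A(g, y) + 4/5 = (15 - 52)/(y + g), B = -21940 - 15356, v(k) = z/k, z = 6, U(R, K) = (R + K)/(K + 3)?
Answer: -1679281/45 ≈ -37317.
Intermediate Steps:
U(R, K) = (K + R)/(3 + K)
v(k) = 6/k
B = -37296
A(g, y) = -⅘ - 37/(g + y) (A(g, y) = -⅘ + (15 - 52)/(y + g) = -⅘ - 37/(g + y))
A(U(9, 12), v(15)) + B = (-185 - 4*(12 + 9)/(3 + 12) - 24/15)/(5*((12 + 9)/(3 + 12) + 6/15)) - 37296 = (-185 - 4*21/15 - 24/15)/(5*(21/15 + 6*(1/15))) - 37296 = (-185 - 4*21/15 - 4*⅖)/(5*((1/15)*21 + ⅖)) - 37296 = (-185 - 4*7/5 - 8/5)/(5*(7/5 + ⅖)) - 37296 = (-185 - 28/5 - 8/5)/(5*(9/5)) - 37296 = (⅕)*(5/9)*(-961/5) - 37296 = -961/45 - 37296 = -1679281/45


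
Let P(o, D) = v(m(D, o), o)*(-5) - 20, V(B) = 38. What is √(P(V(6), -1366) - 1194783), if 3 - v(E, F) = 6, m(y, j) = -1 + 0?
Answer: 2*I*√298697 ≈ 1093.1*I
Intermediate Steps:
m(y, j) = -1
v(E, F) = -3 (v(E, F) = 3 - 1*6 = 3 - 6 = -3)
P(o, D) = -5 (P(o, D) = -3*(-5) - 20 = 15 - 20 = -5)
√(P(V(6), -1366) - 1194783) = √(-5 - 1194783) = √(-1194788) = 2*I*√298697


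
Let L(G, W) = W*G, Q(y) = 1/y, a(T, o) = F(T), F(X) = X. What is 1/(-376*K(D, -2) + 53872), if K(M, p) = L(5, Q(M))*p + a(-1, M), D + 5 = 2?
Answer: 3/158984 ≈ 1.8870e-5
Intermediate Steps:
D = -3 (D = -5 + 2 = -3)
a(T, o) = T
L(G, W) = G*W
K(M, p) = -1 + 5*p/M (K(M, p) = (5/M)*p - 1 = 5*p/M - 1 = -1 + 5*p/M)
1/(-376*K(D, -2) + 53872) = 1/(-376*(-1*(-3) + 5*(-2))/(-3) + 53872) = 1/(-(-376)*(3 - 10)/3 + 53872) = 1/(-(-376)*(-7)/3 + 53872) = 1/(-376*7/3 + 53872) = 1/(-2632/3 + 53872) = 1/(158984/3) = 3/158984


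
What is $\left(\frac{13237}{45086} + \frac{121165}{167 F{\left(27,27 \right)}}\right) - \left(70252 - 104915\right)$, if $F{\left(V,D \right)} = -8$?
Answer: $\frac{1041238519745}{30117448} \approx 34573.0$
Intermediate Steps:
$\left(\frac{13237}{45086} + \frac{121165}{167 F{\left(27,27 \right)}}\right) - \left(70252 - 104915\right) = \left(\frac{13237}{45086} + \frac{121165}{167 \left(-8\right)}\right) - \left(70252 - 104915\right) = \left(13237 \cdot \frac{1}{45086} + \frac{121165}{-1336}\right) - -34663 = \left(\frac{13237}{45086} + 121165 \left(- \frac{1}{1336}\right)\right) + 34663 = \left(\frac{13237}{45086} - \frac{121165}{1336}\right) + 34663 = - \frac{2722580279}{30117448} + 34663 = \frac{1041238519745}{30117448}$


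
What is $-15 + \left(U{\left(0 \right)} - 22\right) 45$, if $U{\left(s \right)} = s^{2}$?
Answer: $-1005$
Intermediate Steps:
$-15 + \left(U{\left(0 \right)} - 22\right) 45 = -15 + \left(0^{2} - 22\right) 45 = -15 + \left(0 - 22\right) 45 = -15 - 990 = -1005$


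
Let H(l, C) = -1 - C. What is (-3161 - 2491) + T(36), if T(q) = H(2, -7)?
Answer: -5646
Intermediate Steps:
T(q) = 6 (T(q) = -1 - 1*(-7) = -1 + 7 = 6)
(-3161 - 2491) + T(36) = (-3161 - 2491) + 6 = -5652 + 6 = -5646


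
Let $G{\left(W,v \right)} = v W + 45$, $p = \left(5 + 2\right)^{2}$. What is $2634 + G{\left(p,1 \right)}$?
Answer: $2728$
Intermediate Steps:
$p = 49$ ($p = 7^{2} = 49$)
$G{\left(W,v \right)} = 45 + W v$ ($G{\left(W,v \right)} = W v + 45 = 45 + W v$)
$2634 + G{\left(p,1 \right)} = 2634 + \left(45 + 49 \cdot 1\right) = 2634 + \left(45 + 49\right) = 2634 + 94 = 2728$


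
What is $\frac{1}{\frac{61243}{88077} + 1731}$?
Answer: $\frac{88077}{152522530} \approx 0.00057747$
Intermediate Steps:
$\frac{1}{\frac{61243}{88077} + 1731} = \frac{1}{\frac{152522530}{88077}} = \frac{88077}{152522530}$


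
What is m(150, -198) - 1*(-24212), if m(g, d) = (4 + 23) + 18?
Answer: 24257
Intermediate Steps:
m(g, d) = 45 (m(g, d) = 27 + 18 = 45)
m(150, -198) - 1*(-24212) = 45 - 1*(-24212) = 45 + 24212 = 24257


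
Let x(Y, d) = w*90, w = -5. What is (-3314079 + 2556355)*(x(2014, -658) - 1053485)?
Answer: 798591843940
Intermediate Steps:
x(Y, d) = -450 (x(Y, d) = -5*90 = -450)
(-3314079 + 2556355)*(x(2014, -658) - 1053485) = (-3314079 + 2556355)*(-450 - 1053485) = -757724*(-1053935) = 798591843940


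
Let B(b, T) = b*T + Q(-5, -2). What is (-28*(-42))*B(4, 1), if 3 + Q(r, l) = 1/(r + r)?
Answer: 5292/5 ≈ 1058.4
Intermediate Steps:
Q(r, l) = -3 + 1/(2*r) (Q(r, l) = -3 + 1/(r + r) = -3 + 1/(2*r))
B(b, T) = -31/10 + T*b (B(b, T) = b*T + (-3 + (1/2)/(-5)) = T*b + (-3 + (1/2)*(-1/5)) = T*b + (-3 - 1/10) = T*b - 31/10 = -31/10 + T*b)
(-28*(-42))*B(4, 1) = (-28*(-42))*(-31/10 + 1*4) = 1176*(-31/10 + 4) = 1176*(9/10) = 5292/5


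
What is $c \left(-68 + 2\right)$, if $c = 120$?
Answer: $-7920$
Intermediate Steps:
$c \left(-68 + 2\right) = 120 \left(-68 + 2\right) = 120 \left(-66\right) = -7920$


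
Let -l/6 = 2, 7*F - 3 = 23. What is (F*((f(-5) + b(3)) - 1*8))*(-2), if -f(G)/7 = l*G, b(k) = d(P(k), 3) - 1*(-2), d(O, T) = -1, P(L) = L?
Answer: 3172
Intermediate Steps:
F = 26/7 (F = 3/7 + (1/7)*23 = 3/7 + 23/7 = 26/7 ≈ 3.7143)
l = -12 (l = -6*2 = -12)
b(k) = 1 (b(k) = -1 - 1*(-2) = -1 + 2 = 1)
f(G) = 84*G (f(G) = -(-84)*G = 84*G)
(F*((f(-5) + b(3)) - 1*8))*(-2) = (26*((84*(-5) + 1) - 1*8)/7)*(-2) = (26*((-420 + 1) - 8)/7)*(-2) = (26*(-419 - 8)/7)*(-2) = ((26/7)*(-427))*(-2) = -1586*(-2) = 3172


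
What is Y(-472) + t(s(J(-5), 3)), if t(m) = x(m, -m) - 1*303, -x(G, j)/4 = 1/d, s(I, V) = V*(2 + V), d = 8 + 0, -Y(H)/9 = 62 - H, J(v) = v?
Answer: -10219/2 ≈ -5109.5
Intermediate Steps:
Y(H) = -558 + 9*H (Y(H) = -9*(62 - H) = -558 + 9*H)
d = 8
x(G, j) = -½ (x(G, j) = -4/8 = -4*⅛ = -½)
t(m) = -607/2 (t(m) = -½ - 1*303 = -½ - 303 = -607/2)
Y(-472) + t(s(J(-5), 3)) = (-558 + 9*(-472)) - 607/2 = (-558 - 4248) - 607/2 = -4806 - 607/2 = -10219/2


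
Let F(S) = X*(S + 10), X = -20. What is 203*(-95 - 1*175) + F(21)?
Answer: -55430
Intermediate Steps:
F(S) = -200 - 20*S (F(S) = -20*(S + 10) = -20*(10 + S) = -200 - 20*S)
203*(-95 - 1*175) + F(21) = 203*(-95 - 1*175) + (-200 - 20*21) = 203*(-95 - 175) + (-200 - 420) = 203*(-270) - 620 = -54810 - 620 = -55430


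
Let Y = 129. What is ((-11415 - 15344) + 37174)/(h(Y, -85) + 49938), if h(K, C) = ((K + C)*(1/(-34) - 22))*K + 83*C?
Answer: -177055/1396651 ≈ -0.12677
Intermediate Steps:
h(K, C) = 83*C + K*(-749*C/34 - 749*K/34) (h(K, C) = ((C + K)*(-1/34 - 22))*K + 83*C = ((C + K)*(-749/34))*K + 83*C = (-749*C/34 - 749*K/34)*K + 83*C = K*(-749*C/34 - 749*K/34) + 83*C = 83*C + K*(-749*C/34 - 749*K/34))
((-11415 - 15344) + 37174)/(h(Y, -85) + 49938) = ((-11415 - 15344) + 37174)/((83*(-85) - 749/34*129² - 749/34*(-85)*129) + 49938) = (-26759 + 37174)/((-7055 - 749/34*16641 + 483105/2) + 49938) = 10415/((-7055 - 12464109/34 + 483105/2) + 49938) = 10415/(-2245597/17 + 49938) = 10415/(-1396651/17) = 10415*(-17/1396651) = -177055/1396651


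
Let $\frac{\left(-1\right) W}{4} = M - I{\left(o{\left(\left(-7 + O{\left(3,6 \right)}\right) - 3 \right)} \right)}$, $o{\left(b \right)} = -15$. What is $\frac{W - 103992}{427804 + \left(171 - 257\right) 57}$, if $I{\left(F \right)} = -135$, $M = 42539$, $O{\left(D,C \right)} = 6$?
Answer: $- \frac{137344}{211451} \approx -0.64953$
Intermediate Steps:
$W = -170696$ ($W = - 4 \left(42539 - -135\right) = - 4 \left(42539 + 135\right) = \left(-4\right) 42674 = -170696$)
$\frac{W - 103992}{427804 + \left(171 - 257\right) 57} = \frac{-170696 - 103992}{427804 + \left(171 - 257\right) 57} = - \frac{274688}{427804 - 4902} = - \frac{274688}{422902} = \left(-274688\right) \frac{1}{422902} = - \frac{137344}{211451}$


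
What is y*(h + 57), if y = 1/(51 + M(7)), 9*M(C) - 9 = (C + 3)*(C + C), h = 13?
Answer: 315/304 ≈ 1.0362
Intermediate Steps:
M(C) = 1 + 2*C*(3 + C)/9 (M(C) = 1 + ((C + 3)*(C + C))/9 = 1 + ((3 + C)*(2*C))/9 = 1 + (2*C*(3 + C))/9 = 1 + 2*C*(3 + C)/9)
y = 9/608 (y = 1/(51 + (1 + (⅔)*7 + (2/9)*7²)) = 1/(51 + (1 + 14/3 + (2/9)*49)) = 1/(51 + (1 + 14/3 + 98/9)) = 1/(51 + 149/9) = 1/(608/9) = 9/608 ≈ 0.014803)
y*(h + 57) = 9*(13 + 57)/608 = (9/608)*70 = 315/304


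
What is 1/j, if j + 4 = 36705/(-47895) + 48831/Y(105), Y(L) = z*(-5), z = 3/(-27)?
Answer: 15965/1403180352 ≈ 1.1378e-5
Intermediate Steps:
z = -⅑ (z = 3*(-1/27) = -⅑ ≈ -0.11111)
Y(L) = 5/9 (Y(L) = -⅑*(-5) = 5/9)
j = 1403180352/15965 (j = -4 + (36705/(-47895) + 48831/(5/9)) = -4 + (36705*(-1/47895) + 48831*(9/5)) = -4 + (-2447/3193 + 439479/5) = -4 + 1403244212/15965 = 1403180352/15965 ≈ 87891.)
1/j = 1/(1403180352/15965) = 15965/1403180352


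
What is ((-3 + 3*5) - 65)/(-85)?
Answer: 53/85 ≈ 0.62353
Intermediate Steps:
((-3 + 3*5) - 65)/(-85) = -((-3 + 15) - 65)/85 = -(12 - 65)/85 = -1/85*(-53) = 53/85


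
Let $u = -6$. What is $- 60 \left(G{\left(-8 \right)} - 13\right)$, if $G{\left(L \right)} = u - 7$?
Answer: $1560$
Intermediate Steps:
$G{\left(L \right)} = -13$ ($G{\left(L \right)} = -6 - 7 = -13$)
$- 60 \left(G{\left(-8 \right)} - 13\right) = - 60 \left(-13 - 13\right) = \left(-60\right) \left(-26\right) = 1560$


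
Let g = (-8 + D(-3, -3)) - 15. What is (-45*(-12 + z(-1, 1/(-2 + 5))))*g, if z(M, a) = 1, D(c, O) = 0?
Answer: -11385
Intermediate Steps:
g = -23 (g = (-8 + 0) - 15 = -8 - 15 = -23)
(-45*(-12 + z(-1, 1/(-2 + 5))))*g = -45*(-12 + 1)*(-23) = -45*(-11)*(-23) = 495*(-23) = -11385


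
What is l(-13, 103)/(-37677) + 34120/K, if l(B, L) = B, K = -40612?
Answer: -321252821/382534581 ≈ -0.83980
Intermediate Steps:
l(-13, 103)/(-37677) + 34120/K = -13/(-37677) + 34120/(-40612) = -13*(-1/37677) + 34120*(-1/40612) = 13/37677 - 8530/10153 = -321252821/382534581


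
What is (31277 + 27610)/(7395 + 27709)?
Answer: 58887/35104 ≈ 1.6775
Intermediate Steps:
(31277 + 27610)/(7395 + 27709) = 58887/35104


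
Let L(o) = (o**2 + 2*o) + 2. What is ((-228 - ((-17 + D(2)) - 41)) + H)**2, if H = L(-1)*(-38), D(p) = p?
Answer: 44100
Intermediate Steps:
L(o) = 2 + o**2 + 2*o
H = -38 (H = (2 + (-1)**2 + 2*(-1))*(-38) = (2 + 1 - 2)*(-38) = 1*(-38) = -38)
((-228 - ((-17 + D(2)) - 41)) + H)**2 = ((-228 - ((-17 + 2) - 41)) - 38)**2 = ((-228 - (-15 - 41)) - 38)**2 = ((-228 - 1*(-56)) - 38)**2 = ((-228 + 56) - 38)**2 = (-172 - 38)**2 = (-210)**2 = 44100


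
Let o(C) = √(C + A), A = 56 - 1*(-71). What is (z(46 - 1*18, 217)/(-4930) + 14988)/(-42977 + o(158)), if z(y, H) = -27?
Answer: -3175607791059/9105819662920 - 73890867*√285/9105819662920 ≈ -0.34888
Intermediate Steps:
A = 127 (A = 56 + 71 = 127)
o(C) = √(127 + C) (o(C) = √(C + 127) = √(127 + C))
(z(46 - 1*18, 217)/(-4930) + 14988)/(-42977 + o(158)) = (-27/(-4930) + 14988)/(-42977 + √(127 + 158)) = (-27*(-1/4930) + 14988)/(-42977 + √285) = (27/4930 + 14988)/(-42977 + √285) = 73890867/(4930*(-42977 + √285))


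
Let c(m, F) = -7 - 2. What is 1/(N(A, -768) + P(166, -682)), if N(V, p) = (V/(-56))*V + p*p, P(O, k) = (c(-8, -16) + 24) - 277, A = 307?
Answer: 56/32921223 ≈ 1.7010e-6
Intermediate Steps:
c(m, F) = -9
P(O, k) = -262 (P(O, k) = (-9 + 24) - 277 = 15 - 277 = -262)
N(V, p) = p**2 - V**2/56 (N(V, p) = (V*(-1/56))*V + p**2 = (-V/56)*V + p**2 = -V**2/56 + p**2 = p**2 - V**2/56)
1/(N(A, -768) + P(166, -682)) = 1/(((-768)**2 - 1/56*307**2) - 262) = 1/((589824 - 1/56*94249) - 262) = 1/((589824 - 94249/56) - 262) = 1/(32935895/56 - 262) = 1/(32921223/56) = 56/32921223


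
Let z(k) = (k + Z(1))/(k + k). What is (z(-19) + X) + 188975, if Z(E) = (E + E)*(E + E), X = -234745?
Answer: -1739245/38 ≈ -45770.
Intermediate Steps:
Z(E) = 4*E**2 (Z(E) = (2*E)*(2*E) = 4*E**2)
z(k) = (4 + k)/(2*k) (z(k) = (k + 4*1**2)/(k + k) = (k + 4*1)/((2*k)) = (k + 4)*(1/(2*k)) = (4 + k)*(1/(2*k)) = (4 + k)/(2*k))
(z(-19) + X) + 188975 = ((1/2)*(4 - 19)/(-19) - 234745) + 188975 = ((1/2)*(-1/19)*(-15) - 234745) + 188975 = (15/38 - 234745) + 188975 = -8920295/38 + 188975 = -1739245/38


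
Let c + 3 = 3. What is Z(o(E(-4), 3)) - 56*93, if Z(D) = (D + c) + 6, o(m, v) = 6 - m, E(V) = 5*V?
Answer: -5176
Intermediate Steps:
c = 0 (c = -3 + 3 = 0)
Z(D) = 6 + D (Z(D) = (D + 0) + 6 = D + 6 = 6 + D)
Z(o(E(-4), 3)) - 56*93 = (6 + (6 - 5*(-4))) - 56*93 = (6 + (6 - 1*(-20))) - 5208 = (6 + (6 + 20)) - 5208 = (6 + 26) - 5208 = 32 - 5208 = -5176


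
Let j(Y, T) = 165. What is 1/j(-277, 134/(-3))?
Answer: 1/165 ≈ 0.0060606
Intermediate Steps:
1/j(-277, 134/(-3)) = 1/165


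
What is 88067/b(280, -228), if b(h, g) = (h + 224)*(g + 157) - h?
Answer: -547/224 ≈ -2.4420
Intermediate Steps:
b(h, g) = -h + (157 + g)*(224 + h) (b(h, g) = (224 + h)*(157 + g) - h = (157 + g)*(224 + h) - h = -h + (157 + g)*(224 + h))
88067/b(280, -228) = 88067/(35168 + 156*280 + 224*(-228) - 228*280) = 88067/(35168 + 43680 - 51072 - 63840) = 88067/(-36064) = 88067*(-1/36064) = -547/224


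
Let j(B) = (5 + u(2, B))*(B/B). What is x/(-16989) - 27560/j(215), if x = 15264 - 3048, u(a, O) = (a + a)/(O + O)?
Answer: -33559925744/6099051 ≈ -5502.5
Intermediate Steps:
u(a, O) = a/O (u(a, O) = (2*a)/((2*O)) = (2*a)*(1/(2*O)) = a/O)
x = 12216
j(B) = 5 + 2/B (j(B) = (5 + 2/B)*(B/B) = (5 + 2/B)*1 = 5 + 2/B)
x/(-16989) - 27560/j(215) = 12216/(-16989) - 27560/(5 + 2/215) = 12216*(-1/16989) - 27560/(5 + 2*(1/215)) = -4072/5663 - 27560/(5 + 2/215) = -4072/5663 - 27560/1077/215 = -4072/5663 - 27560*215/1077 = -4072/5663 - 5925400/1077 = -33559925744/6099051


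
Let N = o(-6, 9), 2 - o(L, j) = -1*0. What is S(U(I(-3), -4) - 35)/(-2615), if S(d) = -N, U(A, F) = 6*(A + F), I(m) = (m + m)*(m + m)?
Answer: 2/2615 ≈ 0.00076482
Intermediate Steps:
o(L, j) = 2 (o(L, j) = 2 - (-1)*0 = 2 - 1*0 = 2 + 0 = 2)
N = 2
I(m) = 4*m² (I(m) = (2*m)*(2*m) = 4*m²)
U(A, F) = 6*A + 6*F
S(d) = -2 (S(d) = -1*2 = -2)
S(U(I(-3), -4) - 35)/(-2615) = -2/(-2615) = -2*(-1/2615) = 2/2615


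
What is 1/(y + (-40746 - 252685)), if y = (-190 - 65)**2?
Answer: -1/228406 ≈ -4.3782e-6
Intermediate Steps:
y = 65025 (y = (-255)**2 = 65025)
1/(y + (-40746 - 252685)) = 1/(65025 + (-40746 - 252685)) = 1/(65025 - 293431) = 1/(-228406) = -1/228406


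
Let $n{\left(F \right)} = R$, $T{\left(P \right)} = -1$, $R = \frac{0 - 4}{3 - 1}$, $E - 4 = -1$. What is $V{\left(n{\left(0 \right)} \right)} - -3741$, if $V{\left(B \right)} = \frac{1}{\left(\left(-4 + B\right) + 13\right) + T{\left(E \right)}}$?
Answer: $\frac{22447}{6} \approx 3741.2$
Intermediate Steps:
$E = 3$ ($E = 4 - 1 = 3$)
$R = -2$ ($R = - \frac{4}{2} = \left(-4\right) \frac{1}{2} = -2$)
$n{\left(F \right)} = -2$
$V{\left(B \right)} = \frac{1}{8 + B}$ ($V{\left(B \right)} = \frac{1}{\left(\left(-4 + B\right) + 13\right) - 1} = \frac{1}{\left(9 + B\right) - 1} = \frac{1}{8 + B}$)
$V{\left(n{\left(0 \right)} \right)} - -3741 = \frac{1}{8 - 2} - -3741 = \frac{1}{6} + 3741 = \frac{22447}{6}$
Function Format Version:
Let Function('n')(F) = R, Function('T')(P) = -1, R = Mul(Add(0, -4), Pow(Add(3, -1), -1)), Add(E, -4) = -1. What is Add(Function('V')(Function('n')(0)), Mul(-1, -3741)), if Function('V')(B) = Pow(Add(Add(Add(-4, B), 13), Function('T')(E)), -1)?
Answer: Rational(22447, 6) ≈ 3741.2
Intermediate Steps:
E = 3 (E = Add(4, -1) = 3)
R = -2 (R = Mul(-4, Pow(2, -1)) = Mul(-4, Rational(1, 2)) = -2)
Function('n')(F) = -2
Function('V')(B) = Pow(Add(8, B), -1) (Function('V')(B) = Pow(Add(Add(Add(-4, B), 13), -1), -1) = Pow(Add(Add(9, B), -1), -1) = Pow(Add(8, B), -1))
Add(Function('V')(Function('n')(0)), Mul(-1, -3741)) = Add(Pow(Add(8, -2), -1), Mul(-1, -3741)) = Add(Pow(6, -1), 3741) = Add(Rational(1, 6), 3741) = Rational(22447, 6)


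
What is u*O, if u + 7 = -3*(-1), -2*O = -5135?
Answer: -10270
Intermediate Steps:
O = 5135/2 (O = -1/2*(-5135) = 5135/2 ≈ 2567.5)
u = -4 (u = -7 - 3*(-1) = -7 + 3 = -4)
u*O = -4*5135/2 = -10270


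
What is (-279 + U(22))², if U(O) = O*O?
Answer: 42025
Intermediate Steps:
U(O) = O²
(-279 + U(22))² = (-279 + 22²)² = (-279 + 484)² = 205² = 42025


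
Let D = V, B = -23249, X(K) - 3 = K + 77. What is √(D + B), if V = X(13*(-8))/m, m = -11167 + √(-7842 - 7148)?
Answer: √((259621559 - 23249*I*√14990)/(-11167 + I*√14990)) ≈ 0.e-7 + 152.48*I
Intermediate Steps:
X(K) = 80 + K (X(K) = 3 + (K + 77) = 3 + (77 + K) = 80 + K)
m = -11167 + I*√14990 (m = -11167 + √(-14990) = -11167 + I*√14990 ≈ -11167.0 + 122.43*I)
V = -24/(-11167 + I*√14990) (V = (80 + 13*(-8))/(-11167 + I*√14990) = (80 - 104)/(-11167 + I*√14990) = -24/(-11167 + I*√14990) ≈ 0.0021489 + 2.3561e-5*I)
D = 89336/41572293 + 8*I*√14990/41572293 ≈ 0.0021489 + 2.3561e-5*I
√(D + B) = √((89336/41572293 + 8*I*√14990/41572293) - 23249) = √(-966514150621/41572293 + 8*I*√14990/41572293)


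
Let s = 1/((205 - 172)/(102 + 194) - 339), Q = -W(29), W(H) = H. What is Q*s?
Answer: 296/3459 ≈ 0.085574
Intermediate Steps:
Q = -29 (Q = -1*29 = -29)
s = -296/100311 (s = 1/(33/296 - 339) = 1/(-100311/296) = -296/100311 ≈ -0.0029508)
Q*s = -29*(-296/100311) = 296/3459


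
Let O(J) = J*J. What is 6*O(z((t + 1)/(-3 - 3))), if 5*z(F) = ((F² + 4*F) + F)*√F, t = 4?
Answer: -3125/1296 ≈ -2.4113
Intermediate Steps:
z(F) = √F*(F² + 5*F)/5 (z(F) = (((F² + 4*F) + F)*√F)/5 = ((F² + 5*F)*√F)/5 = (√F*(F² + 5*F))/5 = √F*(F² + 5*F)/5)
O(J) = J²
6*O(z((t + 1)/(-3 - 3))) = 6*(((4 + 1)/(-3 - 3))^(3/2)*(5 + (4 + 1)/(-3 - 3))/5)² = 6*((5/(-6))^(3/2)*(5 + 5/(-6))/5)² = 6*((5*(-⅙))^(3/2)*(5 + 5*(-⅙))/5)² = 6*((-⅚)^(3/2)*(5 - ⅚)/5)² = 6*((⅕)*(-5*I*√30/36)*(25/6))² = 6*(-25*I*√30/216)² = 6*(-3125/7776) = -3125/1296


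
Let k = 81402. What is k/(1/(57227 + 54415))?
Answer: 9087882084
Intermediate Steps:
k/(1/(57227 + 54415)) = 81402/(1/(57227 + 54415)) = 81402/(1/111642) = 81402*111642 = 9087882084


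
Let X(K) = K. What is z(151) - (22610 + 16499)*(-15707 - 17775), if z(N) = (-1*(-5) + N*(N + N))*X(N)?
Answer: 1316334195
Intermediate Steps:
z(N) = N*(5 + 2*N²) (z(N) = (-1*(-5) + N*(N + N))*N = (5 + N*(2*N))*N = (5 + 2*N²)*N = N*(5 + 2*N²))
z(151) - (22610 + 16499)*(-15707 - 17775) = 151*(5 + 2*151²) - (22610 + 16499)*(-15707 - 17775) = 151*(5 + 2*22801) - 39109*(-33482) = 151*(5 + 45602) - 1*(-1309447538) = 151*45607 + 1309447538 = 6886657 + 1309447538 = 1316334195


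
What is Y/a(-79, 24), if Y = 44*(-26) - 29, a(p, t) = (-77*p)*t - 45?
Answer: -391/48649 ≈ -0.0080372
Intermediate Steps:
a(p, t) = -45 - 77*p*t (a(p, t) = -77*p*t - 45 = -45 - 77*p*t)
Y = -1173 (Y = -1144 - 29 = -1173)
Y/a(-79, 24) = -1173/(-45 - 77*(-79)*24) = -1173/(-45 + 145992) = -1173/145947 = -1173*1/145947 = -391/48649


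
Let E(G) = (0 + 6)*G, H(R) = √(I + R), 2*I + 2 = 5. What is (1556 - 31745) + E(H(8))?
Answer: -30189 + 3*√38 ≈ -30171.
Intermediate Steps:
I = 3/2 (I = -1 + (½)*5 = -1 + 5/2 = 3/2 ≈ 1.5000)
H(R) = √(3/2 + R)
E(G) = 6*G
(1556 - 31745) + E(H(8)) = (1556 - 31745) + 6*(√(6 + 4*8)/2) = -30189 + 6*(√(6 + 32)/2) = -30189 + 6*(√38/2) = -30189 + 3*√38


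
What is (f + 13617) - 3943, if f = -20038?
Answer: -10364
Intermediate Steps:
(f + 13617) - 3943 = (-20038 + 13617) - 3943 = -6421 - 3943 = -10364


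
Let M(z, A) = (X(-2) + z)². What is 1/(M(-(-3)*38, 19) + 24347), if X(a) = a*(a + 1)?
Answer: 1/37803 ≈ 2.6453e-5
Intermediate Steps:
X(a) = a*(1 + a)
M(z, A) = (2 + z)² (M(z, A) = (-2*(1 - 2) + z)² = (-2*(-1) + z)² = (2 + z)²)
1/(M(-(-3)*38, 19) + 24347) = 1/((2 - (-3)*38)² + 24347) = 1/((2 - 1*(-114))² + 24347) = 1/((2 + 114)² + 24347) = 1/(116² + 24347) = 1/(13456 + 24347) = 1/37803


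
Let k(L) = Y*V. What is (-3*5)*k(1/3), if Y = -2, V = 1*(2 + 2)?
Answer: 120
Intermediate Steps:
V = 4 (V = 1*4 = 4)
k(L) = -8 (k(L) = -2*4 = -8)
(-3*5)*k(1/3) = -3*5*(-8) = -15*(-8) = 120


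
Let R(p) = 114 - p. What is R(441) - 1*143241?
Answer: -143568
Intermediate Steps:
R(441) - 1*143241 = (114 - 1*441) - 1*143241 = (114 - 441) - 143241 = -327 - 143241 = -143568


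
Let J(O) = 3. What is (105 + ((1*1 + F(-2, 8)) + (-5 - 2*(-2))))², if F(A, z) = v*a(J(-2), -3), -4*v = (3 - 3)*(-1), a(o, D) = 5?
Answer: 11025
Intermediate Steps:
v = 0 (v = -(3 - 3)*(-1)/4 = -0*(-1) = -¼*0 = 0)
F(A, z) = 0 (F(A, z) = 0*5 = 0)
(105 + ((1*1 + F(-2, 8)) + (-5 - 2*(-2))))² = (105 + ((1*1 + 0) + (-5 - 2*(-2))))² = (105 + ((1 + 0) + (-5 + 4)))² = (105 + (1 - 1))² = (105 + 0)² = 105² = 11025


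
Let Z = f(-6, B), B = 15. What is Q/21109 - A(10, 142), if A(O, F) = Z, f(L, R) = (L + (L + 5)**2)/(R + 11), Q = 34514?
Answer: 1002909/548834 ≈ 1.8273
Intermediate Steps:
f(L, R) = (L + (5 + L)**2)/(11 + R)
Z = -5/26 (Z = (-6 + (5 - 6)**2)/(11 + 15) = (-6 + (-1)**2)/26 = (-6 + 1)/26 = (1/26)*(-5) = -5/26 ≈ -0.19231)
A(O, F) = -5/26
Q/21109 - A(10, 142) = 34514/21109 - 1*(-5/26) = 34514*(1/21109) + 5/26 = 34514/21109 + 5/26 = 1002909/548834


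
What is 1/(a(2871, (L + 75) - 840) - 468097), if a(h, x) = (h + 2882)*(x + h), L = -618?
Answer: 1/8092367 ≈ 1.2357e-7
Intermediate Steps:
a(h, x) = (2882 + h)*(h + x)
1/(a(2871, (L + 75) - 840) - 468097) = 1/((2871**2 + 2882*2871 + 2882*((-618 + 75) - 840) + 2871*((-618 + 75) - 840)) - 468097) = 1/((8242641 + 8274222 + 2882*(-543 - 840) + 2871*(-543 - 840)) - 468097) = 1/((8242641 + 8274222 + 2882*(-1383) + 2871*(-1383)) - 468097) = 1/((8242641 + 8274222 - 3985806 - 3970593) - 468097) = 1/(8560464 - 468097) = 1/8092367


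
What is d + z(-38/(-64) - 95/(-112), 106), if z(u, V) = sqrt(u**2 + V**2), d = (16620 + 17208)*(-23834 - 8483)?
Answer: -1093219476 + sqrt(563881865)/224 ≈ -1.0932e+9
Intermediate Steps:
d = -1093219476 (d = 33828*(-32317) = -1093219476)
z(u, V) = sqrt(V**2 + u**2)
d + z(-38/(-64) - 95/(-112), 106) = -1093219476 + sqrt(106**2 + (-38/(-64) - 95/(-112))**2) = -1093219476 + sqrt(11236 + (-38*(-1/64) - 95*(-1/112))**2) = -1093219476 + sqrt(11236 + (19/32 + 95/112)**2) = -1093219476 + sqrt(11236 + (323/224)**2) = -1093219476 + sqrt(11236 + 104329/50176) = -1093219476 + sqrt(563881865/50176) = -1093219476 + sqrt(563881865)/224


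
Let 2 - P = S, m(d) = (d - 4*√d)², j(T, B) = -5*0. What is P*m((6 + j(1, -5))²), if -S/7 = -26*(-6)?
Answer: 157536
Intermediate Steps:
j(T, B) = 0
S = -1092 (S = -(-182)*(-6) = -7*156 = -1092)
P = 1094 (P = 2 - 1*(-1092) = 2 + 1092 = 1094)
P*m((6 + j(1, -5))²) = 1094*(-(6 + 0)² + 4*√((6 + 0)²))² = 1094*(-1*6² + 4*√(6²))² = 1094*(-1*36 + 4*√36)² = 1094*(-36 + 4*6)² = 1094*(-36 + 24)² = 1094*(-12)² = 1094*144 = 157536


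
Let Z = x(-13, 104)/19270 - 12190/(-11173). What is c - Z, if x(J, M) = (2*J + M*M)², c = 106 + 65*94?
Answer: 3728649076/21530371 ≈ 173.18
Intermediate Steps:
c = 6216 (c = 106 + 6110 = 6216)
x(J, M) = (M² + 2*J)² (x(J, M) = (2*J + M²)² = (M² + 2*J)²)
Z = 130104137060/21530371 (Z = (104² + 2*(-13))²/19270 - 12190/(-11173) = (10816 - 26)²*(1/19270) - 12190*(-1/11173) = 10790²*(1/19270) + 12190/11173 = 116424100*(1/19270) + 12190/11173 = 11642410/1927 + 12190/11173 = 130104137060/21530371 ≈ 6042.8)
c - Z = 6216 - 1*130104137060/21530371 = 6216 - 130104137060/21530371 = 3728649076/21530371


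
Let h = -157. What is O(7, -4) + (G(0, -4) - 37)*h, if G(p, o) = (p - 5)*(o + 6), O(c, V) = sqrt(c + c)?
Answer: 7379 + sqrt(14) ≈ 7382.7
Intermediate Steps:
O(c, V) = sqrt(2)*sqrt(c) (O(c, V) = sqrt(2*c) = sqrt(2)*sqrt(c))
G(p, o) = (-5 + p)*(6 + o)
O(7, -4) + (G(0, -4) - 37)*h = sqrt(2)*sqrt(7) + ((-30 - 5*(-4) + 6*0 - 4*0) - 37)*(-157) = sqrt(14) + ((-30 + 20 + 0 + 0) - 37)*(-157) = sqrt(14) + (-10 - 37)*(-157) = sqrt(14) - 47*(-157) = sqrt(14) + 7379 = 7379 + sqrt(14)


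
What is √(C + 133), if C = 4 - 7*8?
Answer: 9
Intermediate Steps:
C = -52 (C = 4 - 56 = -52)
√(C + 133) = √(-52 + 133) = √81 = 9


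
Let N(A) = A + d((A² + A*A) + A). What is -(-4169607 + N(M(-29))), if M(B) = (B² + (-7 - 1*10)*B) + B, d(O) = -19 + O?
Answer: 760966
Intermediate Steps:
M(B) = B² - 16*B (M(B) = (B² + (-7 - 10)*B) + B = (B² - 17*B) + B = B² - 16*B)
N(A) = -19 + 2*A + 2*A² (N(A) = A + (-19 + ((A² + A*A) + A)) = A + (-19 + ((A² + A²) + A)) = A + (-19 + (2*A² + A)) = A + (-19 + (A + 2*A²)) = A + (-19 + A + 2*A²) = -19 + 2*A + 2*A²)
-(-4169607 + N(M(-29))) = -(-4169607 + (-19 - 29*(-16 - 29) + (-29*(-16 - 29))*(1 + 2*(-29*(-16 - 29))))) = -(-4169607 + (-19 - 29*(-45) + (-29*(-45))*(1 + 2*(-29*(-45))))) = -(-4169607 + (-19 + 1305 + 1305*(1 + 2*1305))) = -(-4169607 + (-19 + 1305 + 1305*(1 + 2610))) = -(-4169607 + (-19 + 1305 + 1305*2611)) = -(-4169607 + (-19 + 1305 + 3407355)) = -(-4169607 + 3408641) = -1*(-760966) = 760966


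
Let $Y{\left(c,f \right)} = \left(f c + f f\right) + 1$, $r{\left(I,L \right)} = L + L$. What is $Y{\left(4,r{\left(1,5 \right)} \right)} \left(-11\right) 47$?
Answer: $-72897$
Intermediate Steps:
$r{\left(I,L \right)} = 2 L$
$Y{\left(c,f \right)} = 1 + f^{2} + c f$ ($Y{\left(c,f \right)} = \left(c f + f^{2}\right) + 1 = \left(f^{2} + c f\right) + 1 = 1 + f^{2} + c f$)
$Y{\left(4,r{\left(1,5 \right)} \right)} \left(-11\right) 47 = \left(1 + \left(2 \cdot 5\right)^{2} + 4 \cdot 2 \cdot 5\right) \left(-11\right) 47 = \left(1 + 10^{2} + 4 \cdot 10\right) \left(-11\right) 47 = \left(1 + 100 + 40\right) \left(-11\right) 47 = 141 \left(-11\right) 47 = \left(-1551\right) 47 = -72897$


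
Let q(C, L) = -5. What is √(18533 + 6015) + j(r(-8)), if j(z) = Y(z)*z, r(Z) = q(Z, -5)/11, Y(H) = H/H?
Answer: -5/11 + 38*√17 ≈ 156.22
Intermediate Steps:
Y(H) = 1
r(Z) = -5/11
j(z) = z (j(z) = 1*z = z)
√(18533 + 6015) + j(r(-8)) = √(18533 + 6015) - 5/11 = √24548 - 5/11 = 38*√17 - 5/11 = -5/11 + 38*√17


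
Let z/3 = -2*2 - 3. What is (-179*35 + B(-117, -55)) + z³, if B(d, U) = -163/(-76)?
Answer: -1179813/76 ≈ -15524.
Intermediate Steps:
B(d, U) = 163/76 (B(d, U) = -163*(-1/76) = 163/76)
z = -21 (z = 3*(-2*2 - 3) = 3*(-4 - 3) = 3*(-7) = -21)
(-179*35 + B(-117, -55)) + z³ = (-179*35 + 163/76) + (-21)³ = (-6265 + 163/76) - 9261 = -475977/76 - 9261 = -1179813/76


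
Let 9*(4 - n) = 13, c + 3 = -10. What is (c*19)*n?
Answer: -5681/9 ≈ -631.22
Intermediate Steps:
c = -13 (c = -3 - 10 = -13)
n = 23/9 (n = 4 - ⅑*13 = 4 - 13/9 = 23/9 ≈ 2.5556)
(c*19)*n = -13*19*(23/9) = -247*23/9 = -5681/9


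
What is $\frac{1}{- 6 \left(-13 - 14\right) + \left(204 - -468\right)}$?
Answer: $\frac{1}{834} \approx 0.001199$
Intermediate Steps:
$\frac{1}{- 6 \left(-13 - 14\right) + \left(204 - -468\right)} = \frac{1}{\left(-6\right) \left(-27\right) + \left(204 + 468\right)} = \frac{1}{162 + 672} = \frac{1}{834}$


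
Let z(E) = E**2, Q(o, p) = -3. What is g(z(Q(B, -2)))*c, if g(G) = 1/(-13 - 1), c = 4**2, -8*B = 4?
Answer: -8/7 ≈ -1.1429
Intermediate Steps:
B = -1/2 (B = -1/8*4 = -1/2 ≈ -0.50000)
c = 16
g(G) = -1/14 (g(G) = 1/(-14) = -1/14)
g(z(Q(B, -2)))*c = -1/14*16 = -8/7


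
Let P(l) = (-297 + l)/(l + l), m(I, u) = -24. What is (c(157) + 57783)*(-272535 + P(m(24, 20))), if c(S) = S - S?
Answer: -251960055699/16 ≈ -1.5747e+10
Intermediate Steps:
c(S) = 0
P(l) = (-297 + l)/(2*l) (P(l) = (-297 + l)/((2*l)) = (-297 + l)*(1/(2*l)) = (-297 + l)/(2*l))
(c(157) + 57783)*(-272535 + P(m(24, 20))) = (0 + 57783)*(-272535 + (½)*(-297 - 24)/(-24)) = 57783*(-272535 + (½)*(-1/24)*(-321)) = 57783*(-272535 + 107/16) = 57783*(-4360453/16) = -251960055699/16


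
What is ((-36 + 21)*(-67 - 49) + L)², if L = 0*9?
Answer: 3027600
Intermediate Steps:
L = 0
((-36 + 21)*(-67 - 49) + L)² = ((-36 + 21)*(-67 - 49) + 0)² = (-15*(-116) + 0)² = (1740 + 0)² = 1740² = 3027600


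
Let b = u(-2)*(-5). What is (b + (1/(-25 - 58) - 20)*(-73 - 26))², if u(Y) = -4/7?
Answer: 1328793369289/337561 ≈ 3.9365e+6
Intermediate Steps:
u(Y) = -4/7 (u(Y) = -4*⅐ = -4/7)
b = 20/7 (b = -4/7*(-5) = 20/7 ≈ 2.8571)
(b + (1/(-25 - 58) - 20)*(-73 - 26))² = (20/7 + (1/(-25 - 58) - 20)*(-73 - 26))² = (20/7 + (1/(-83) - 20)*(-99))² = (20/7 + (-1/83 - 20)*(-99))² = (20/7 - 1661/83*(-99))² = (20/7 + 164439/83)² = (1152733/581)² = 1328793369289/337561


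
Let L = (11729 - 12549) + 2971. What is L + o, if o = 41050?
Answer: 43201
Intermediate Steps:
L = 2151 (L = -820 + 2971 = 2151)
L + o = 2151 + 41050 = 43201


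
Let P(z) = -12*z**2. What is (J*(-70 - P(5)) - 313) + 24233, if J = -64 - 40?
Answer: 0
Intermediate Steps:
J = -104
(J*(-70 - P(5)) - 313) + 24233 = (-104*(-70 - (-12)*5**2) - 313) + 24233 = (-104*(-70 - (-12)*25) - 313) + 24233 = (-104*(-70 - 1*(-300)) - 313) + 24233 = (-104*(-70 + 300) - 313) + 24233 = (-104*230 - 313) + 24233 = (-23920 - 313) + 24233 = -24233 + 24233 = 0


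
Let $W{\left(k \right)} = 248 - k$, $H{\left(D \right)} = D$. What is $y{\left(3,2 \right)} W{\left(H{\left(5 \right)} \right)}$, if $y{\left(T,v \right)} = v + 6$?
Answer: $1944$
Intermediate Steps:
$y{\left(T,v \right)} = 6 + v$
$y{\left(3,2 \right)} W{\left(H{\left(5 \right)} \right)} = \left(6 + 2\right) \left(248 - 5\right) = 8 \left(248 - 5\right) = 8 \cdot 243 = 1944$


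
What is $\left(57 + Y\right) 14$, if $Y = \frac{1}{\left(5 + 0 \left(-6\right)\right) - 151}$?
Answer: $\frac{58247}{73} \approx 797.9$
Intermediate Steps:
$Y = - \frac{1}{146}$ ($Y = \frac{1}{\left(5 + 0\right) - 151} = \frac{1}{5 - 151} = \frac{1}{-146} = - \frac{1}{146} \approx -0.0068493$)
$\left(57 + Y\right) 14 = \left(57 - \frac{1}{146}\right) 14 = \frac{8321}{146} \cdot 14 = \frac{58247}{73}$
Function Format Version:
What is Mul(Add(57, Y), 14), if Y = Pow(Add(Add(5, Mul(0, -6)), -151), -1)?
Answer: Rational(58247, 73) ≈ 797.90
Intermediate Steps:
Y = Rational(-1, 146) (Y = Pow(Add(Add(5, 0), -151), -1) = Pow(Add(5, -151), -1) = Pow(-146, -1) = Rational(-1, 146) ≈ -0.0068493)
Mul(Add(57, Y), 14) = Mul(Add(57, Rational(-1, 146)), 14) = Mul(Rational(8321, 146), 14) = Rational(58247, 73)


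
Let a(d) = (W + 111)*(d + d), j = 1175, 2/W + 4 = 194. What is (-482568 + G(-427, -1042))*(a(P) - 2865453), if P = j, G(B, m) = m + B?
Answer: 23953532726519/19 ≈ 1.2607e+12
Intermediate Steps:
W = 1/95 (W = 2/(-4 + 194) = 2/190 = 2*(1/190) = 1/95 ≈ 0.010526)
G(B, m) = B + m
P = 1175
a(d) = 21092*d/95 (a(d) = (1/95 + 111)*(d + d) = 10546*(2*d)/95 = 21092*d/95)
(-482568 + G(-427, -1042))*(a(P) - 2865453) = (-482568 + (-427 - 1042))*((21092/95)*1175 - 2865453) = (-482568 - 1469)*(4956620/19 - 2865453) = -484037*(-49486987/19) = 23953532726519/19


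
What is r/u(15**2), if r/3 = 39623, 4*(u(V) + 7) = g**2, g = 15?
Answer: 475476/197 ≈ 2413.6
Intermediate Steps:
u(V) = 197/4 (u(V) = -7 + (1/4)*15**2 = -7 + (1/4)*225 = -7 + 225/4 = 197/4)
r = 118869 (r = 3*39623 = 118869)
r/u(15**2) = 118869/(197/4) = 118869*(4/197) = 475476/197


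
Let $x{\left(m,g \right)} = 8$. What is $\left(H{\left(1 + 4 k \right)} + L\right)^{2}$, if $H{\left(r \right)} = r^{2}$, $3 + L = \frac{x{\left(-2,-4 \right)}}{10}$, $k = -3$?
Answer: $\frac{352836}{25} \approx 14113.0$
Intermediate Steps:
$L = - \frac{11}{5}$ ($L = -3 + \frac{8}{10} = -3 + 8 \cdot \frac{1}{10} = -3 + \frac{4}{5} = - \frac{11}{5} \approx -2.2$)
$\left(H{\left(1 + 4 k \right)} + L\right)^{2} = \left(\left(1 + 4 \left(-3\right)\right)^{2} - \frac{11}{5}\right)^{2} = \left(\left(1 - 12\right)^{2} - \frac{11}{5}\right)^{2} = \left(\left(-11\right)^{2} - \frac{11}{5}\right)^{2} = \left(121 - \frac{11}{5}\right)^{2} = \left(\frac{594}{5}\right)^{2} = \frac{352836}{25}$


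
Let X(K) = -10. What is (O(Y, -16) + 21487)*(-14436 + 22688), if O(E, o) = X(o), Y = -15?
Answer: 177228204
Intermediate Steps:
O(E, o) = -10
(O(Y, -16) + 21487)*(-14436 + 22688) = (-10 + 21487)*(-14436 + 22688) = 21477*8252 = 177228204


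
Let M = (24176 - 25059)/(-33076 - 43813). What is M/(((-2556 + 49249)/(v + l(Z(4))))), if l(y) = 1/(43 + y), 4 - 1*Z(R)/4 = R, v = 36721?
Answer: 1394260532/154377657311 ≈ 0.0090315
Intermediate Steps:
Z(R) = 16 - 4*R
M = 883/76889 (M = -883/(-76889) = -883*(-1/76889) = 883/76889 ≈ 0.011484)
M/(((-2556 + 49249)/(v + l(Z(4))))) = 883/(76889*(((-2556 + 49249)/(36721 + 1/(43 + (16 - 4*4)))))) = 883/(76889*((46693/(36721 + 1/(43 + (16 - 16)))))) = 883/(76889*((46693/(36721 + 1/(43 + 0))))) = 883/(76889*((46693/(36721 + 1/43)))) = 883/(76889*((46693/(1579004/43)))) = 883/(76889*((46693*(43/1579004)))) = 883/(76889*(2007799/1579004)) = (883/76889)*(1579004/2007799) = 1394260532/154377657311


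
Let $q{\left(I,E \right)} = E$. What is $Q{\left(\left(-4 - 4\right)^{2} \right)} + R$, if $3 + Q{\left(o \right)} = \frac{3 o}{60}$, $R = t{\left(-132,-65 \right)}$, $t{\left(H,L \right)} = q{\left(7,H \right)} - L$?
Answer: $- \frac{334}{5} \approx -66.8$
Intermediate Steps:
$t{\left(H,L \right)} = H - L$
$R = -67$ ($R = -132 - -65 = -132 + 65 = -67$)
$Q{\left(o \right)} = -3 + \frac{o}{20}$ ($Q{\left(o \right)} = -3 + \frac{3 o}{60} = -3 + 3 o \frac{1}{60} = -3 + \frac{o}{20}$)
$Q{\left(\left(-4 - 4\right)^{2} \right)} + R = \left(-3 + \frac{\left(-4 - 4\right)^{2}}{20}\right) - 67 = \left(-3 + \frac{\left(-8\right)^{2}}{20}\right) - 67 = \left(-3 + \frac{1}{20} \cdot 64\right) - 67 = \left(-3 + \frac{16}{5}\right) - 67 = \frac{1}{5} - 67 = - \frac{334}{5}$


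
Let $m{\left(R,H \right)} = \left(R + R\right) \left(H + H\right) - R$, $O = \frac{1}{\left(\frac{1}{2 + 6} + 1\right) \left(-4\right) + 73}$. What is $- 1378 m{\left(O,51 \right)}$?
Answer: $- \frac{559468}{137} \approx -4083.7$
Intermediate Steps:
$O = \frac{2}{137}$ ($O = \frac{1}{\left(\frac{1}{8} + 1\right) \left(-4\right) + 73} = \frac{1}{\frac{9}{8} \left(-4\right) + 73} = \frac{1}{- \frac{9}{2} + 73} = \frac{1}{\frac{137}{2}} = \frac{2}{137} \approx 0.014599$)
$m{\left(R,H \right)} = - R + 4 H R$ ($m{\left(R,H \right)} = 2 R 2 H - R = 4 H R - R = - R + 4 H R$)
$- 1378 m{\left(O,51 \right)} = - 1378 \frac{2 \left(-1 + 4 \cdot 51\right)}{137} = - 1378 \frac{2 \left(-1 + 204\right)}{137} = - 1378 \cdot \frac{2}{137} \cdot 203 = \left(-1378\right) \frac{406}{137} = - \frac{559468}{137}$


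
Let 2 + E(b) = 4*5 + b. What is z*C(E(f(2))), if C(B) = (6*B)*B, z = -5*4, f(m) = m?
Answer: -48000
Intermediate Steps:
z = -20
E(b) = 18 + b (E(b) = -2 + (4*5 + b) = -2 + (20 + b) = 18 + b)
C(B) = 6*B²
z*C(E(f(2))) = -120*(18 + 2)² = -120*20² = -120*400 = -20*2400 = -48000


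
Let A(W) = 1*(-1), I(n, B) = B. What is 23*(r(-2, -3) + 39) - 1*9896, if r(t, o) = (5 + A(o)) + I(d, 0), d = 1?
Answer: -8907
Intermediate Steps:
A(W) = -1
r(t, o) = 4 (r(t, o) = (5 - 1) + 0 = 4 + 0 = 4)
23*(r(-2, -3) + 39) - 1*9896 = 23*(4 + 39) - 1*9896 = 23*43 - 9896 = 989 - 9896 = -8907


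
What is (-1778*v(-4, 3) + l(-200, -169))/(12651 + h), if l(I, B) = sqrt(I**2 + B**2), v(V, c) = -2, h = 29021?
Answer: 889/10418 + sqrt(68561)/41672 ≈ 0.091617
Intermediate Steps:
l(I, B) = sqrt(B**2 + I**2)
(-1778*v(-4, 3) + l(-200, -169))/(12651 + h) = (-1778*(-2) + sqrt((-169)**2 + (-200)**2))/(12651 + 29021) = (3556 + sqrt(28561 + 40000))/41672 = (3556 + sqrt(68561))*(1/41672) = 889/10418 + sqrt(68561)/41672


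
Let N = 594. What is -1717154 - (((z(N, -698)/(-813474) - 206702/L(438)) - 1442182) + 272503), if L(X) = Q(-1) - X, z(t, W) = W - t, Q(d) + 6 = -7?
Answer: -100512004565545/183438387 ≈ -5.4793e+5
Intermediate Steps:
Q(d) = -13 (Q(d) = -6 - 7 = -13)
L(X) = -13 - X
-1717154 - (((z(N, -698)/(-813474) - 206702/L(438)) - 1442182) + 272503) = -1717154 - ((((-698 - 1*594)/(-813474) - 206702/(-13 - 1*438)) - 1442182) + 272503) = -1717154 - ((((-698 - 594)*(-1/813474) - 206702/(-13 - 438)) - 1442182) + 272503) = -1717154 - (((-1292*(-1/813474) - 206702/(-451)) - 1442182) + 272503) = -1717154 - (((646/406737 - 206702*(-1/451)) - 1442182) + 272503) = -1717154 - (((646/406737 + 206702/451) - 1442182) + 272503) = -1717154 - ((84073642720/183438387 - 1442182) + 272503) = -1717154 - (-264467466197714/183438387 + 272503) = -1717154 - 1*(-214479955425053/183438387) = -1717154 + 214479955425053/183438387 = -100512004565545/183438387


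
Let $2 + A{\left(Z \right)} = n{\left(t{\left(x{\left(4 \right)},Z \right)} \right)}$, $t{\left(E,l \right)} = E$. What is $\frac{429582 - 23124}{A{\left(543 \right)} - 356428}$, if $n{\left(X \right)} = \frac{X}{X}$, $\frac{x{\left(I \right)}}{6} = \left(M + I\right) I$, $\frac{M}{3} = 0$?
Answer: $- \frac{406458}{356429} \approx -1.1404$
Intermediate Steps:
$M = 0$ ($M = 3 \cdot 0 = 0$)
$x{\left(I \right)} = 6 I^{2}$ ($x{\left(I \right)} = 6 \left(0 + I\right) I = 6 I I = 6 I^{2}$)
$n{\left(X \right)} = 1$
$A{\left(Z \right)} = -1$ ($A{\left(Z \right)} = -2 + 1 = -1$)
$\frac{429582 - 23124}{A{\left(543 \right)} - 356428} = \frac{429582 - 23124}{-1 - 356428} = \frac{406458}{-356429} = 406458 \left(- \frac{1}{356429}\right) = - \frac{406458}{356429}$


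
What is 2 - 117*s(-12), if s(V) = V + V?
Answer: 2810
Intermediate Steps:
s(V) = 2*V
2 - 117*s(-12) = 2 - 234*(-12) = 2 - 117*(-24) = 2 + 2808 = 2810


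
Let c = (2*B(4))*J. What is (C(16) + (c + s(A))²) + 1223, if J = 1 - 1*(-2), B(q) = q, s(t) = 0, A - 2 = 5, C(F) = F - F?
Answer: 1799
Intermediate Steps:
C(F) = 0
A = 7 (A = 2 + 5 = 7)
J = 3 (J = 1 + 2 = 3)
c = 24 (c = (2*4)*3 = 8*3 = 24)
(C(16) + (c + s(A))²) + 1223 = (0 + (24 + 0)²) + 1223 = (0 + 24²) + 1223 = (0 + 576) + 1223 = 576 + 1223 = 1799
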